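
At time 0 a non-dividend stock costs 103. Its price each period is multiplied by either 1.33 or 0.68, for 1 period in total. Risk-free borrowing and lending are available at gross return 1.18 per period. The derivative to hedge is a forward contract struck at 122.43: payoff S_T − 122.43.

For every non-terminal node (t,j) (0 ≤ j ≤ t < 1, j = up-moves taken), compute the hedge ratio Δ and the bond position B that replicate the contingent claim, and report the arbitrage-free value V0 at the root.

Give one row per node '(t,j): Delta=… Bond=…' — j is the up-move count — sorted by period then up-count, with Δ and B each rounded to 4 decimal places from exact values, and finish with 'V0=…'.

(0,0): Delta=1.0000 Bond=-103.7542
V0=-0.7542

No-arbitrage ⇒ martingale measure with p* = (R−d)/(u−d) = 0.7692.
Terminal values V(1,·): V(1,0)=-52.3900, V(1,1)=14.5600
  t=0,j=0: stock 103.0000 → up 136.9900 (V=14.5600), down 70.0400 (V=-52.3900). Price -0.7542; hedge Δ=1.0000, bond B=-103.7542.
Check: Δ(0,0)·S0 + B(0,0) = -0.7542 = V0.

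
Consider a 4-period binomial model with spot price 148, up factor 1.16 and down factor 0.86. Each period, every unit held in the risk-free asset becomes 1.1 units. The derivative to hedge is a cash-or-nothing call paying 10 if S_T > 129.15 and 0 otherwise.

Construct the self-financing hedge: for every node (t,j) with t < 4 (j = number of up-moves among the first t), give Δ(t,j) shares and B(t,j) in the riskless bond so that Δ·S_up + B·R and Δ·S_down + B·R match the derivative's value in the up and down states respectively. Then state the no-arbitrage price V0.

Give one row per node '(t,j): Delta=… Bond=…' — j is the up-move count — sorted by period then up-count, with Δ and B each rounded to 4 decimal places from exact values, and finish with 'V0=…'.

Under the risk-neutral measure, an up-move has probability p* = (R−d)/(u−d) = 0.8000 and values discount at R = 1.1.
Terminal payoffs: V(4,0)=0.0000, V(4,1)=0.0000, V(4,2)=10.0000, V(4,3)=10.0000, V(4,4)=10.0000
Node (3,0) S=94.1363: V=(p*·0.0000+(1−p*)·0.0000)/1.1=0.0000; Δ=(0.0000−0.0000)/(109.1981−80.9572)=0.0000; B=V−Δ·S=0.0000
Node (3,1) S=126.9745: V=(p*·10.0000+(1−p*)·0.0000)/1.1=7.2727; Δ=(10.0000−0.0000)/(147.2905−109.1981)=0.2625; B=V−Δ·S=-26.0606
Node (3,2) S=171.2680: V=(p*·10.0000+(1−p*)·10.0000)/1.1=9.0909; Δ=(10.0000−10.0000)/(198.6708−147.2905)=0.0000; B=V−Δ·S=9.0909
Node (3,3) S=231.0126: V=(p*·10.0000+(1−p*)·10.0000)/1.1=9.0909; Δ=(10.0000−10.0000)/(267.9746−198.6708)=0.0000; B=V−Δ·S=9.0909
Node (2,0) S=109.4608: V=(p*·7.2727+(1−p*)·0.0000)/1.1=5.2893; Δ=(7.2727−0.0000)/(126.9745−94.1363)=0.2215; B=V−Δ·S=-18.9532
Node (2,1) S=147.6448: V=(p*·9.0909+(1−p*)·7.2727)/1.1=7.9339; Δ=(9.0909−7.2727)/(171.2680−126.9745)=0.0410; B=V−Δ·S=1.8733
Node (2,2) S=199.1488: V=(p*·9.0909+(1−p*)·9.0909)/1.1=8.2645; Δ=(9.0909−9.0909)/(231.0126−171.2680)=0.0000; B=V−Δ·S=8.2645
Node (1,0) S=127.2800: V=(p*·7.9339+(1−p*)·5.2893)/1.1=6.7318; Δ=(7.9339−5.2893)/(147.6448−109.4608)=0.0693; B=V−Δ·S=-2.0836
Node (1,1) S=171.6800: V=(p*·8.2645+(1−p*)·7.9339)/1.1=7.4530; Δ=(8.2645−7.9339)/(199.1488−147.6448)=0.0064; B=V−Δ·S=6.3511
Node (0,0) S=148.0000: V=(p*·7.4530+(1−p*)·6.7318)/1.1=6.6444; Δ=(7.4530−6.7318)/(171.6800−127.2800)=0.0162; B=V−Δ·S=4.2401
Root portfolio cost Δ·148+B reproduces V0=6.6444.

(0,0): Delta=0.0162 Bond=4.2401
(1,0): Delta=0.0693 Bond=-2.0836
(1,1): Delta=0.0064 Bond=6.3511
(2,0): Delta=0.2215 Bond=-18.9532
(2,1): Delta=0.0410 Bond=1.8733
(2,2): Delta=0.0000 Bond=8.2645
(3,0): Delta=0.0000 Bond=0.0000
(3,1): Delta=0.2625 Bond=-26.0606
(3,2): Delta=0.0000 Bond=9.0909
(3,3): Delta=0.0000 Bond=9.0909
V0=6.6444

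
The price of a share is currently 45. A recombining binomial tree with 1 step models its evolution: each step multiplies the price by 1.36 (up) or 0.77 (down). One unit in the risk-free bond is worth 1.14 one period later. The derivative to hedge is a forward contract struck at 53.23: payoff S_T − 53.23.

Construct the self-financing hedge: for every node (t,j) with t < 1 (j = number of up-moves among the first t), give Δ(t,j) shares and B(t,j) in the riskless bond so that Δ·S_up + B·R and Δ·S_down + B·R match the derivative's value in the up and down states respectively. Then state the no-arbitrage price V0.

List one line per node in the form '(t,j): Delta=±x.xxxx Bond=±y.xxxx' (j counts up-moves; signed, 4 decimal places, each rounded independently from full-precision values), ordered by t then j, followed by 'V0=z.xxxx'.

No-arbitrage ⇒ martingale measure with p* = (R−d)/(u−d) = 0.6271.
Terminal payoffs: V(1,0)=-18.5800, V(1,1)=7.9700
  t=0,j=0: stock 45.0000 → up 61.2000 (V=7.9700), down 34.6500 (V=-18.5800). Price -1.6930; hedge Δ=1.0000, bond B=-46.6930.
Self-financing check: at every node Δ·S+B equals the discounted successor values.

(0,0): Delta=1.0000 Bond=-46.6930
V0=-1.6930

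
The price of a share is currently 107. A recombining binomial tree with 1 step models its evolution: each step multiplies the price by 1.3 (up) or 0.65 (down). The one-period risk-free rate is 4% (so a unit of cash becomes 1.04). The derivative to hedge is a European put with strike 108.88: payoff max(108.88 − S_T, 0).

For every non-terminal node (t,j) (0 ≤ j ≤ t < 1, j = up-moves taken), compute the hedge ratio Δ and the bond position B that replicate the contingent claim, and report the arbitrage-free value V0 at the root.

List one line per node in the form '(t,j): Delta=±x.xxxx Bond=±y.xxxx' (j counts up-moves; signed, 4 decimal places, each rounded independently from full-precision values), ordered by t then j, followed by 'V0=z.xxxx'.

Since d<R<u, set p* = (R−d)/(u−d) = 0.6000; price each node as the discounted p*-expectation of its children.
Terminal payoffs: V(1,0)=39.3300, V(1,1)=0.0000
  t=0,j=0: stock 107.0000 → up 139.1000 (V=0.0000), down 69.5500 (V=39.3300). Price 15.1269; hedge Δ=-0.5655, bond B=75.6346.
The time-0 hedge costs 15.1269, which is the no-arbitrage price.

(0,0): Delta=-0.5655 Bond=75.6346
V0=15.1269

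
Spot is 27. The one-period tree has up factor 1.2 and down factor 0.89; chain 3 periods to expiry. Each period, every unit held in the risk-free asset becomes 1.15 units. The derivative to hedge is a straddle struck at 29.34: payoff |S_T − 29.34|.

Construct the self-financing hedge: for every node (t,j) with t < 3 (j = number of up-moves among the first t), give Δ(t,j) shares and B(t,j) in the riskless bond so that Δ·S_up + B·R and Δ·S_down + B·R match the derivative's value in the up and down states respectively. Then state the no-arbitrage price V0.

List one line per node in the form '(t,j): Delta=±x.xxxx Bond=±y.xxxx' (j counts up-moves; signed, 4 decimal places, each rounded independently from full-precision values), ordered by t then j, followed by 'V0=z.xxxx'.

No-arbitrage ⇒ martingale measure with p* = (R−d)/(u−d) = 0.8387.
Terminal values V(3,·): V(3,0)=10.3058, V(3,1)=3.6760, V(3,2)=5.2632, V(3,3)=17.3160
  t=2,j=0: stock 21.3867 → up 25.6640 (V=3.6760), down 19.0342 (V=10.3058). Price 4.1263; hedge Δ=-1.0000, bond B=25.5130.
  t=2,j=1: stock 28.8360 → up 34.6032 (V=5.2632), down 25.6640 (V=3.6760). Price 4.3541; hedge Δ=0.1776, bond B=-0.7660.
  t=2,j=2: stock 38.8800 → up 46.6560 (V=17.3160), down 34.6032 (V=5.2632). Price 13.3670; hedge Δ=1.0000, bond B=-25.5130.
  t=1,j=0: stock 24.0300 → up 28.8360 (V=4.3541), down 21.3867 (V=4.1263). Price 3.7542; hedge Δ=0.0306, bond B=3.0196.
  t=1,j=1: stock 32.4000 → up 38.8800 (V=13.3670), down 28.8360 (V=4.3541). Price 10.3594; hedge Δ=0.8973, bond B=-18.7144.
  t=0,j=0: stock 27.0000 → up 32.4000 (V=10.3594), down 24.0300 (V=3.7542). Price 8.0818; hedge Δ=0.7891, bond B=-13.2252.
Each (Δ,B) replicates both successor values, so the strategy is self-financing and V0 is arbitrage-free.

(0,0): Delta=0.7891 Bond=-13.2252
(1,0): Delta=0.0306 Bond=3.0196
(1,1): Delta=0.8973 Bond=-18.7144
(2,0): Delta=-1.0000 Bond=25.5130
(2,1): Delta=0.1776 Bond=-0.7660
(2,2): Delta=1.0000 Bond=-25.5130
V0=8.0818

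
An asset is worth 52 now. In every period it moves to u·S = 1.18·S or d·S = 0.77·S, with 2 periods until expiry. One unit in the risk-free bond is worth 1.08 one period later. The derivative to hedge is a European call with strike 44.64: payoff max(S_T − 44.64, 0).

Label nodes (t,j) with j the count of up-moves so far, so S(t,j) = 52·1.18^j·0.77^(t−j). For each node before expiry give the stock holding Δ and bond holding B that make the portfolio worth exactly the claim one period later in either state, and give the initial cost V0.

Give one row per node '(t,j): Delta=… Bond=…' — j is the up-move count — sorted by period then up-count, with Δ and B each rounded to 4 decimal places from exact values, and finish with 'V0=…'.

(0,0): Delta=0.8537 Bond=-29.9609
(1,0): Delta=0.1588 Bond=-4.5337
(1,1): Delta=1.0000 Bond=-41.3333
V0=14.4327

Under the risk-neutral measure, an up-move has probability p* = (R−d)/(u−d) = 0.7561 and values discount at R = 1.08.
Payoff layer (t=2): V(2,0)=0.0000, V(2,1)=2.6072, V(2,2)=27.7648
  t=1,j=0: stock 40.0400 → up 47.2472 (V=2.6072), down 30.8308 (V=0.0000). Price 1.8253; hedge Δ=0.1588, bond B=-4.5337.
  t=1,j=1: stock 61.3600 → up 72.4048 (V=27.7648), down 47.2472 (V=2.6072). Price 20.0267; hedge Δ=1.0000, bond B=-41.3333.
  t=0,j=0: stock 52.0000 → up 61.3600 (V=20.0267), down 40.0400 (V=1.8253). Price 14.4327; hedge Δ=0.8537, bond B=-29.9609.
The time-0 hedge costs 14.4327, which is the no-arbitrage price.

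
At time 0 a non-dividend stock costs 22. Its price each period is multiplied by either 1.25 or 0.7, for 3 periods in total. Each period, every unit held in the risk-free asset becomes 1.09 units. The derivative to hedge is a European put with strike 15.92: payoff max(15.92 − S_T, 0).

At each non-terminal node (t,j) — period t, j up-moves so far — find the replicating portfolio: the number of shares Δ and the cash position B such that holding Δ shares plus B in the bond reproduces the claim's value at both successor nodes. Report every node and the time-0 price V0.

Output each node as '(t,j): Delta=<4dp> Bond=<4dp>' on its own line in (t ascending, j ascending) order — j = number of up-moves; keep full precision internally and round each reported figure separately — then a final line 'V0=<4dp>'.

Risk-neutral probability p* = (R−d)/(u−d) = (1.09−0.7)/(1.25−0.7) = 0.7091.
Payoff layer (t=3): V(3,0)=8.3740, V(3,1)=2.4450, V(3,2)=0.0000, V(3,3)=0.0000
Node (2,0) S=10.7800: V=(p*·2.4450+(1−p*)·8.3740)/1.09=3.8255; Δ=(2.4450−8.3740)/(13.4750−7.5460)=-1.0000; B=V−Δ·S=14.6055
Node (2,1) S=19.2500: V=(p*·0.0000+(1−p*)·2.4450)/1.09=0.6525; Δ=(0.0000−2.4450)/(24.0625−13.4750)=-0.2309; B=V−Δ·S=5.0980
Node (2,2) S=34.3750: V=(p*·0.0000+(1−p*)·0.0000)/1.09=0.0000; Δ=(0.0000−0.0000)/(42.9688−24.0625)=0.0000; B=V−Δ·S=0.0000
Node (1,0) S=15.4000: V=(p*·0.6525+(1−p*)·3.8255)/1.09=1.4455; Δ=(0.6525−3.8255)/(19.2500−10.7800)=-0.3746; B=V−Δ·S=7.2145
Node (1,1) S=27.5000: V=(p*·0.0000+(1−p*)·0.6525)/1.09=0.1742; Δ=(0.0000−0.6525)/(34.3750−19.2500)=-0.0431; B=V−Δ·S=1.3606
Node (0,0) S=22.0000: V=(p*·0.1742+(1−p*)·1.4455)/1.09=0.4991; Δ=(0.1742−1.4455)/(27.5000−15.4000)=-0.1051; B=V−Δ·S=2.8106
Each (Δ,B) replicates both successor values, so the strategy is self-financing and V0 is arbitrage-free.

(0,0): Delta=-0.1051 Bond=2.8106
(1,0): Delta=-0.3746 Bond=7.2145
(1,1): Delta=-0.0431 Bond=1.3606
(2,0): Delta=-1.0000 Bond=14.6055
(2,1): Delta=-0.2309 Bond=5.0980
(2,2): Delta=0.0000 Bond=0.0000
V0=0.4991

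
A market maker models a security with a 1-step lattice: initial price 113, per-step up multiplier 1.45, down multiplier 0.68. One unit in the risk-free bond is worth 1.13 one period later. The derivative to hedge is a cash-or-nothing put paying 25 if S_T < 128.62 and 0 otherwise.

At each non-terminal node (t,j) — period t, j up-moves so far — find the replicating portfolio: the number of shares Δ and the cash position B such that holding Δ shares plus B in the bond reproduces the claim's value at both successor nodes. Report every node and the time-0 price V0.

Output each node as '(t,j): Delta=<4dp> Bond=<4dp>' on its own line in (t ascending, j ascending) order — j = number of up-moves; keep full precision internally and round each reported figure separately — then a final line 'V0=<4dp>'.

No-arbitrage ⇒ martingale measure with p* = (R−d)/(u−d) = 0.5844.
Payoff layer (t=1): V(1,0)=25.0000, V(1,1)=0.0000
  t=0,j=0: stock 113.0000 → up 163.8500 (V=0.0000), down 76.8400 (V=25.0000). Price 9.1943; hedge Δ=-0.2873, bond B=41.6619.
Check: Δ(0,0)·S0 + B(0,0) = 9.1943 = V0.

(0,0): Delta=-0.2873 Bond=41.6619
V0=9.1943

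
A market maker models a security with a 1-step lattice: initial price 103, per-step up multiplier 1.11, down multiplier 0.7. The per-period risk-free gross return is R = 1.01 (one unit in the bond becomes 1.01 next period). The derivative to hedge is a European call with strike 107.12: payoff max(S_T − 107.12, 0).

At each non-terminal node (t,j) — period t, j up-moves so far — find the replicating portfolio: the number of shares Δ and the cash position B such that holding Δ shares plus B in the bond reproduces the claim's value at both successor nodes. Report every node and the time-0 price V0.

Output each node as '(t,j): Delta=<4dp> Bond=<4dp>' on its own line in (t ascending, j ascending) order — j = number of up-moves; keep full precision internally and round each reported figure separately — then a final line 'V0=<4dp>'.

Risk-neutral probability p* = (R−d)/(u−d) = (1.01−0.7)/(1.11−0.7) = 0.7561.
Terminal values V(1,·): V(1,0)=0.0000, V(1,1)=7.2100
  t=0,j=0: stock 103.0000 → up 114.3300 (V=7.2100), down 72.1000 (V=0.0000). Price 5.3975; hedge Δ=0.1707, bond B=-12.1879.
Each (Δ,B) replicates both successor values, so the strategy is self-financing and V0 is arbitrage-free.

(0,0): Delta=0.1707 Bond=-12.1879
V0=5.3975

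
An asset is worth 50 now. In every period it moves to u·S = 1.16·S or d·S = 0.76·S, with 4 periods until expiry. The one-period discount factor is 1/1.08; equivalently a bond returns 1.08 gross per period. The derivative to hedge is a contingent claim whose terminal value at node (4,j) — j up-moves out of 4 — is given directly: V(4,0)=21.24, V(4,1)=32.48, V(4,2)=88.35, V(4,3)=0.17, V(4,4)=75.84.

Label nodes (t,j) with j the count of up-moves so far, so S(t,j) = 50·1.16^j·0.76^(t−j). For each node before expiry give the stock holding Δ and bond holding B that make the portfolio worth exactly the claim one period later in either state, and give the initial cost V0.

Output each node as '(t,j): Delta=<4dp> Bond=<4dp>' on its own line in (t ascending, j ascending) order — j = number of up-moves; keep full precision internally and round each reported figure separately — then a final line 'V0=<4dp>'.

(0,0): Delta=0.4102 Bond=12.9838
(1,0): Delta=-2.1494 Bond=111.2880
(1,1): Delta=0.8295 Bond=-10.2939
(2,0): Delta=3.7627 Bond=-50.5501
(2,1): Delta=-3.1178 Bond=162.8764
(2,2): Delta=1.4760 Bond=-54.6159
(3,0): Delta=1.2803 Bond=-0.1074
(3,1): Delta=4.1693 Bond=-68.2157
(3,2): Delta=-4.3113 Bond=236.9370
(3,3): Delta=2.4239 Bond=-132.9657
V0=33.4951

The replicating-portfolio and risk-neutral prices coincide; use p* = (1.08−0.76)/(1.16−0.76) = 0.8000 for the latter.
Terminal payoffs: V(4,0)=21.2400, V(4,1)=32.4800, V(4,2)=88.3500, V(4,3)=0.1700, V(4,4)=75.8400
  t=3,j=0: stock 21.9488 → up 25.4606 (V=32.4800), down 16.6811 (V=21.2400). Price 27.9926; hedge Δ=1.2803, bond B=-0.1074.
  t=3,j=1: stock 33.5008 → up 38.8609 (V=88.3500), down 25.4606 (V=32.4800). Price 71.4593; hedge Δ=4.1693, bond B=-68.2157.
  t=3,j=2: stock 51.1328 → up 59.3140 (V=0.1700), down 38.8609 (V=88.3500). Price 16.4870; hedge Δ=-4.3113, bond B=236.9370.
  t=3,j=3: stock 78.0448 → up 90.5320 (V=75.8400), down 59.3140 (V=0.1700). Price 56.2093; hedge Δ=2.4239, bond B=-132.9657.
  t=2,j=0: stock 28.8800 → up 33.5008 (V=71.4593), down 21.9488 (V=27.9926). Price 58.1166; hedge Δ=3.7627, bond B=-50.5501.
  t=2,j=1: stock 44.0800 → up 51.1328 (V=16.4870), down 33.5008 (V=71.4593). Price 25.4458; hedge Δ=-3.1178, bond B=162.8764.
  t=2,j=2: stock 67.2800 → up 78.0448 (V=56.2093), down 51.1328 (V=16.4870). Price 44.6896; hedge Δ=1.4760, bond B=-54.6159.
  t=1,j=0: stock 38.0000 → up 44.0800 (V=25.4458), down 28.8800 (V=58.1166). Price 29.6111; hedge Δ=-2.1494, bond B=111.2880.
  t=1,j=1: stock 58.0000 → up 67.2800 (V=44.6896), down 44.0800 (V=25.4458). Price 37.8156; hedge Δ=0.8295, bond B=-10.2939.
  t=0,j=0: stock 50.0000 → up 58.0000 (V=37.8156), down 38.0000 (V=29.6111). Price 33.4951; hedge Δ=0.4102, bond B=12.9838.
Each (Δ,B) replicates both successor values, so the strategy is self-financing and V0 is arbitrage-free.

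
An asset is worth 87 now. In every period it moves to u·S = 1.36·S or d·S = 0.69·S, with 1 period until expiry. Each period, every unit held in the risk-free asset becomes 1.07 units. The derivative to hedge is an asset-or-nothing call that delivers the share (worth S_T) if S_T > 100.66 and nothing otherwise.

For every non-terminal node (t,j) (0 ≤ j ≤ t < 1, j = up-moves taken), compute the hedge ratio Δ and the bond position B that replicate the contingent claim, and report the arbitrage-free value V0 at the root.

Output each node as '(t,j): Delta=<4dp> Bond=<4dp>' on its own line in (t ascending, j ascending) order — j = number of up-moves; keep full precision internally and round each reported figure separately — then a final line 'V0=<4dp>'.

No-arbitrage ⇒ martingale measure with p* = (R−d)/(u−d) = 0.5672.
Payoff layer (t=1): V(1,0)=0.0000, V(1,1)=118.3200
(0,0): S=87.0000. Δ = (V_up−V_dn)/(S_up−S_dn) = (118.3200−0.0000)/(118.3200−60.0300) = 2.0299. V = [p*·118.3200 + (1−p*)·0.0000]/1.07 = 62.7167. B = V − Δ·S = -113.8803.
The time-0 hedge costs 62.7167, which is the no-arbitrage price.

(0,0): Delta=2.0299 Bond=-113.8803
V0=62.7167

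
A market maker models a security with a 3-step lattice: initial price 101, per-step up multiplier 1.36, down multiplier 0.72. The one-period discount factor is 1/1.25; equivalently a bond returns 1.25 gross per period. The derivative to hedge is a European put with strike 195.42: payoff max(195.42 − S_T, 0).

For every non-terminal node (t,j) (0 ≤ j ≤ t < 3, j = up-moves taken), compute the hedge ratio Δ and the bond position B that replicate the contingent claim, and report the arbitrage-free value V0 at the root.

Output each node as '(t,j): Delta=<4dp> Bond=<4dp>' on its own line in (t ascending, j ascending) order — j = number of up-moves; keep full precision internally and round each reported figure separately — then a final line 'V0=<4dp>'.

Under the risk-neutral measure, an up-move has probability p* = (R−d)/(u−d) = 0.8281 and values discount at R = 1.25.
Terminal payoffs: V(3,0)=157.7220, V(3,1)=124.2126, V(3,2)=60.9171, V(3,3)=0.0000
(2,0): S=52.3584. Δ = (V_up−V_dn)/(S_up−S_dn) = (124.2126−157.7220)/(71.2074−37.6980) = -1.0000. V = [p*·124.2126 + (1−p*)·157.7220]/1.25 = 103.9776. B = V − Δ·S = 156.3360.
(2,1): S=98.8992. Δ = (V_up−V_dn)/(S_up−S_dn) = (60.9171−124.2126)/(134.5029−71.2074) = -1.0000. V = [p*·60.9171 + (1−p*)·124.2126]/1.25 = 57.4368. B = V − Δ·S = 156.3360.
(2,2): S=186.8096. Δ = (V_up−V_dn)/(S_up−S_dn) = (0.0000−60.9171)/(254.0611−134.5029) = -0.5095. V = [p*·0.0000 + (1−p*)·60.9171]/1.25 = 8.3761. B = V − Δ·S = 103.5590.
(1,0): S=72.7200. Δ = (V_up−V_dn)/(S_up−S_dn) = (57.4368−103.9776)/(98.8992−52.3584) = -1.0000. V = [p*·57.4368 + (1−p*)·103.9776]/1.25 = 52.3488. B = V − Δ·S = 125.0688.
(1,1): S=137.3600. Δ = (V_up−V_dn)/(S_up−S_dn) = (8.3761−57.4368)/(186.8096−98.8992) = -0.5581. V = [p*·8.3761 + (1−p*)·57.4368]/1.25 = 13.4467. B = V − Δ·S = 90.1041.
(0,0): S=101.0000. Δ = (V_up−V_dn)/(S_up−S_dn) = (13.4467−52.3488)/(137.3600−72.7200) = -0.6018. V = [p*·13.4467 + (1−p*)·52.3488]/1.25 = 16.1064. B = V − Δ·S = 76.8909.
The time-0 hedge costs 16.1064, which is the no-arbitrage price.

(0,0): Delta=-0.6018 Bond=76.8909
(1,0): Delta=-1.0000 Bond=125.0688
(1,1): Delta=-0.5581 Bond=90.1041
(2,0): Delta=-1.0000 Bond=156.3360
(2,1): Delta=-1.0000 Bond=156.3360
(2,2): Delta=-0.5095 Bond=103.5590
V0=16.1064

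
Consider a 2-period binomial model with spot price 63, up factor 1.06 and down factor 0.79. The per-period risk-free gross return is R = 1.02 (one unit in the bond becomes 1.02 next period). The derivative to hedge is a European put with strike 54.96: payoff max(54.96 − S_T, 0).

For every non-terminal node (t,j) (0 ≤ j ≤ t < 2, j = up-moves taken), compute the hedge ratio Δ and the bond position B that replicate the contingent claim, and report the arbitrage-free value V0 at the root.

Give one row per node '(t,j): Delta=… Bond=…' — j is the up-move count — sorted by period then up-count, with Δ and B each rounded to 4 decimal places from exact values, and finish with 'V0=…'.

(0,0): Delta=-0.2229 Bond=14.9100
(1,0): Delta=-1.0000 Bond=53.8824
(1,1): Delta=-0.1222 Bond=8.4823
V0=0.8646

No-arbitrage ⇒ martingale measure with p* = (R−d)/(u−d) = 0.8519.
Terminal values V(2,·): V(2,0)=15.6417, V(2,1)=2.2038, V(2,2)=0.0000
(1,0): S=49.7700. Δ = (V_up−V_dn)/(S_up−S_dn) = (2.2038−15.6417)/(52.7562−39.3183) = -1.0000. V = [p*·2.2038 + (1−p*)·15.6417]/1.02 = 4.1124. B = V − Δ·S = 53.8824.
(1,1): S=66.7800. Δ = (V_up−V_dn)/(S_up−S_dn) = (0.0000−2.2038)/(70.7868−52.7562) = -0.1222. V = [p*·0.0000 + (1−p*)·2.2038]/1.02 = 0.3201. B = V − Δ·S = 8.4823.
(0,0): S=63.0000. Δ = (V_up−V_dn)/(S_up−S_dn) = (0.3201−4.1124)/(66.7800−49.7700) = -0.2229. V = [p*·0.3201 + (1−p*)·4.1124]/1.02 = 0.8646. B = V − Δ·S = 14.9100.
Self-financing check: at every node Δ·S+B equals the discounted successor values.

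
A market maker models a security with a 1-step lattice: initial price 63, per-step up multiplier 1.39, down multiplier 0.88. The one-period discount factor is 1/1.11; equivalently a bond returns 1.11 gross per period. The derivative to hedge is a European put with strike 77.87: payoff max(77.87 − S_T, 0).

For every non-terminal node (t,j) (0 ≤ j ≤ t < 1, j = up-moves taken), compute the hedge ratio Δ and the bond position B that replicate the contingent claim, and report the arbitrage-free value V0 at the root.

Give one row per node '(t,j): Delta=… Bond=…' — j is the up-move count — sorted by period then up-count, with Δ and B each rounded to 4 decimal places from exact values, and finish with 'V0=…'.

Risk-neutral probability p* = (R−d)/(u−d) = (1.11−0.88)/(1.39−0.88) = 0.4510.
At expiry t=1: V(1,0)=22.4300, V(1,1)=0.0000
(0,0): S=63.0000. Δ = (V_up−V_dn)/(S_up−S_dn) = (0.0000−22.4300)/(87.5700−55.4400) = -0.6981. V = [p*·0.0000 + (1−p*)·22.4300]/1.11 = 11.0942. B = V − Δ·S = 55.0745.
The time-0 hedge costs 11.0942, which is the no-arbitrage price.

(0,0): Delta=-0.6981 Bond=55.0745
V0=11.0942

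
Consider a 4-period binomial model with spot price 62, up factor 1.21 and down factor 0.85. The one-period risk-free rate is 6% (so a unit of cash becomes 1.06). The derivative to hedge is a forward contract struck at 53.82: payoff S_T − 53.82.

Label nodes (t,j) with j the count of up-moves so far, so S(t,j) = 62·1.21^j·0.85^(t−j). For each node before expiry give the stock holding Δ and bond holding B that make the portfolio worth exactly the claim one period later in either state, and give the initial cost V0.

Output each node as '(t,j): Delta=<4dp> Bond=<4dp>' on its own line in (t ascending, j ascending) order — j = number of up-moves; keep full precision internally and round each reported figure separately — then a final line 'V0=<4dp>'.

Since d<R<u, set p* = (R−d)/(u−d) = 0.5833; price each node as the discounted p*-expectation of its children.
Terminal values V(4,·): V(4,0)=-21.4556, V(4,1)=-7.7483, V(4,2)=11.7644, V(4,3)=39.5413, V(4,4)=79.0825
(3,0): S=38.0757. Δ = (V_up−V_dn)/(S_up−S_dn) = (-7.7483−-21.4556)/(46.0717−32.3644) = 1.0000. V = [p*·-7.7483 + (1−p*)·-21.4556]/1.06 = -12.6978. B = V − Δ·S = -50.7736.
(3,1): S=54.2019. Δ = (V_up−V_dn)/(S_up−S_dn) = (11.7644−-7.7483)/(65.5844−46.0717) = 1.0000. V = [p*·11.7644 + (1−p*)·-7.7483]/1.06 = 3.4284. B = V − Δ·S = -50.7736.
(3,2): S=77.1581. Δ = (V_up−V_dn)/(S_up−S_dn) = (39.5413−11.7644)/(93.3613−65.5844) = 1.0000. V = [p*·39.5413 + (1−p*)·11.7644]/1.06 = 26.3845. B = V − Δ·S = -50.7736.
(3,3): S=109.8368. Δ = (V_up−V_dn)/(S_up−S_dn) = (79.0825−39.5413)/(132.9025−93.3613) = 1.0000. V = [p*·79.0825 + (1−p*)·39.5413]/1.06 = 59.0632. B = V − Δ·S = -50.7736.
(2,0): S=44.7950. Δ = (V_up−V_dn)/(S_up−S_dn) = (3.4284−-12.6978)/(54.2019−38.0757) = 1.0000. V = [p*·3.4284 + (1−p*)·-12.6978]/1.06 = -3.1046. B = V − Δ·S = -47.8996.
(2,1): S=63.7670. Δ = (V_up−V_dn)/(S_up−S_dn) = (26.3845−3.4284)/(77.1581−54.2019) = 1.0000. V = [p*·26.3845 + (1−p*)·3.4284]/1.06 = 15.8674. B = V − Δ·S = -47.8996.
(2,2): S=90.7742. Δ = (V_up−V_dn)/(S_up−S_dn) = (59.0632−26.3845)/(109.8368−77.1581) = 1.0000. V = [p*·59.0632 + (1−p*)·26.3845]/1.06 = 42.8746. B = V − Δ·S = -47.8996.
(1,0): S=52.7000. Δ = (V_up−V_dn)/(S_up−S_dn) = (15.8674−-3.1046)/(63.7670−44.7950) = 1.0000. V = [p*·15.8674 + (1−p*)·-3.1046]/1.06 = 7.5117. B = V − Δ·S = -45.1883.
(1,1): S=75.0200. Δ = (V_up−V_dn)/(S_up−S_dn) = (42.8746−15.8674)/(90.7742−63.7670) = 1.0000. V = [p*·42.8746 + (1−p*)·15.8674]/1.06 = 29.8317. B = V − Δ·S = -45.1883.
(0,0): S=62.0000. Δ = (V_up−V_dn)/(S_up−S_dn) = (29.8317−7.5117)/(75.0200−52.7000) = 1.0000. V = [p*·29.8317 + (1−p*)·7.5117]/1.06 = 19.3695. B = V − Δ·S = -42.6305.
Self-financing check: at every node Δ·S+B equals the discounted successor values.

(0,0): Delta=1.0000 Bond=-42.6305
(1,0): Delta=1.0000 Bond=-45.1883
(1,1): Delta=1.0000 Bond=-45.1883
(2,0): Delta=1.0000 Bond=-47.8996
(2,1): Delta=1.0000 Bond=-47.8996
(2,2): Delta=1.0000 Bond=-47.8996
(3,0): Delta=1.0000 Bond=-50.7736
(3,1): Delta=1.0000 Bond=-50.7736
(3,2): Delta=1.0000 Bond=-50.7736
(3,3): Delta=1.0000 Bond=-50.7736
V0=19.3695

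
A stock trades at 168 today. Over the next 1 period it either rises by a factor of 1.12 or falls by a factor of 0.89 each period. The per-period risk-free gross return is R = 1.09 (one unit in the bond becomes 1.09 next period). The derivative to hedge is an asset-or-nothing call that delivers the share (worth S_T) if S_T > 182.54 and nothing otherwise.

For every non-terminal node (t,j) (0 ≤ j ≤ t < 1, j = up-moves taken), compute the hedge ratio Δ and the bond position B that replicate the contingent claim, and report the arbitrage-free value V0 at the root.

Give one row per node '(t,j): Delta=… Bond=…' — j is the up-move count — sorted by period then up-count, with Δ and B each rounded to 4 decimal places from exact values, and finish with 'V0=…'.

(0,0): Delta=4.8696 Bond=-667.9793
V0=150.1077

Risk-neutral probability p* = (R−d)/(u−d) = (1.09−0.89)/(1.12−0.89) = 0.8696.
Payoff layer (t=1): V(1,0)=0.0000, V(1,1)=188.1600
(0,0): S=168.0000. Δ = (V_up−V_dn)/(S_up−S_dn) = (188.1600−0.0000)/(188.1600−149.5200) = 4.8696. V = [p*·188.1600 + (1−p*)·0.0000]/1.09 = 150.1077. B = V − Δ·S = -667.9793.
Check: Δ(0,0)·S0 + B(0,0) = 150.1077 = V0.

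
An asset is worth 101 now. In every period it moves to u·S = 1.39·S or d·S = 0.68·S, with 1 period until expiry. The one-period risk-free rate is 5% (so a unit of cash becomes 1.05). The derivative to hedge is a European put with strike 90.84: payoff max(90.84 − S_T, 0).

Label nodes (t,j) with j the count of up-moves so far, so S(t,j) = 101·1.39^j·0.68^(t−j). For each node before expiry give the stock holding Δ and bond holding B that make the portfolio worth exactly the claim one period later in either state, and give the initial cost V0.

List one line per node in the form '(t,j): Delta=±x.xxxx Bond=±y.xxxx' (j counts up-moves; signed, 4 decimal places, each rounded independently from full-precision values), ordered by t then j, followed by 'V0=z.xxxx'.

Risk-neutral probability p* = (R−d)/(u−d) = (1.05−0.68)/(1.39−0.68) = 0.5211.
Payoff layer (t=1): V(1,0)=22.1600, V(1,1)=0.0000
  t=0,j=0: stock 101.0000 → up 140.3900 (V=0.0000), down 68.6800 (V=22.1600). Price 10.1065; hedge Δ=-0.3090, bond B=41.3178.
The time-0 hedge costs 10.1065, which is the no-arbitrage price.

(0,0): Delta=-0.3090 Bond=41.3178
V0=10.1065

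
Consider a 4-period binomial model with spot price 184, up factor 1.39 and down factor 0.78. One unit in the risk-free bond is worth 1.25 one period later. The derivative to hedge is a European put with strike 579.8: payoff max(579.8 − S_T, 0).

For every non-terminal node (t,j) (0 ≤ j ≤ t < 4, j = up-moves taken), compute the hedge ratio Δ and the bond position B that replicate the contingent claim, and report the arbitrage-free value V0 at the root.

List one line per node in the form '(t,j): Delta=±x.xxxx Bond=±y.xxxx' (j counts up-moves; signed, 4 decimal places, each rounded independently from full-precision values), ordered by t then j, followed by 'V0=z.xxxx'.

(0,0): Delta=-0.7766 Bond=211.8346
(1,0): Delta=-1.0000 Bond=296.8576
(1,1): Delta=-0.7392 Bond=255.2422
(2,0): Delta=-1.0000 Bond=371.0720
(2,1): Delta=-1.0000 Bond=371.0720
(2,2): Delta=-0.6957 Bond=303.5576
(3,0): Delta=-1.0000 Bond=463.8400
(3,1): Delta=-1.0000 Bond=463.8400
(3,2): Delta=-1.0000 Bond=463.8400
(3,3): Delta=-0.6448 Bond=354.3087
V0=68.9427

The replicating-portfolio and risk-neutral prices coincide; use p* = (1.25−0.78)/(1.39−0.78) = 0.7705 for the latter.
Payoff layer (t=4): V(4,0)=511.6923, V(4,1)=458.4286, V(4,2)=363.5099, V(4,3)=194.3600, V(4,4)=0.0000
  t=3,j=0: stock 87.3176 → up 121.3714 (V=458.4286), down 68.1077 (V=511.6923). Price 376.5224; hedge Δ=-1.0000, bond B=463.8400.
  t=3,j=1: stock 155.6044 → up 216.2901 (V=363.5099), down 121.3714 (V=458.4286). Price 308.2356; hedge Δ=-1.0000, bond B=463.8400.
  t=3,j=2: stock 277.2950 → up 385.4400 (V=194.3600), down 216.2901 (V=363.5099). Price 186.5450; hedge Δ=-1.0000, bond B=463.8400.
  t=3,j=3: stock 494.1539 → up 686.8739 (V=0.0000), down 385.4400 (V=194.3600). Price 35.6858; hedge Δ=-0.6448, bond B=354.3087.
  t=2,j=0: stock 111.9456 → up 155.6044 (V=308.2356), down 87.3176 (V=376.5224). Price 259.1264; hedge Δ=-1.0000, bond B=371.0720.
  t=2,j=1: stock 199.4928 → up 277.2950 (V=186.5450), down 155.6044 (V=308.2356). Price 171.5792; hedge Δ=-1.0000, bond B=371.0720.
  t=2,j=2: stock 355.5064 → up 494.1539 (V=35.6858), down 277.2950 (V=186.5450). Price 56.2474; hedge Δ=-0.6957, bond B=303.5576.
  t=1,j=0: stock 143.5200 → up 199.4928 (V=171.5792), down 111.9456 (V=259.1264). Price 153.3376; hedge Δ=-1.0000, bond B=296.8576.
  t=1,j=1: stock 255.7600 → up 355.5064 (V=56.2474), down 199.4928 (V=171.5792). Price 66.1736; hedge Δ=-0.7392, bond B=255.2422.
  t=0,j=0: stock 184.0000 → up 255.7600 (V=66.1736), down 143.5200 (V=153.3376). Price 68.9427; hedge Δ=-0.7766, bond B=211.8346.
Check: Δ(0,0)·S0 + B(0,0) = 68.9427 = V0.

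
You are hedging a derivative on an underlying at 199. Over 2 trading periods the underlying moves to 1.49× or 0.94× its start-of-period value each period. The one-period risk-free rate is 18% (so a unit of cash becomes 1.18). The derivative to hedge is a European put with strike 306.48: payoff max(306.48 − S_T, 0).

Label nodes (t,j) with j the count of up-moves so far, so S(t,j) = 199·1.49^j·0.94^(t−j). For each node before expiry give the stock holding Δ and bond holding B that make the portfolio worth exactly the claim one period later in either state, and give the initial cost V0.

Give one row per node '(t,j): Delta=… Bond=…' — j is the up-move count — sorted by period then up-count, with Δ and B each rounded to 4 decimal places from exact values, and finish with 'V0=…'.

(0,0): Delta=-0.5428 Bond=147.6303
(1,0): Delta=-1.0000 Bond=259.7288
(1,1): Delta=-0.1702 Bond=63.7339
V0=39.6144

Risk-neutral probability p* = (R−d)/(u−d) = (1.18−0.94)/(1.49−0.94) = 0.4364.
At expiry t=2: V(2,0)=130.6436, V(2,1)=27.7606, V(2,2)=0.0000
Node (1,0) S=187.0600: V=(p*·27.7606+(1−p*)·130.6436)/1.18=72.6688; Δ=(27.7606−130.6436)/(278.7194−175.8364)=-1.0000; B=V−Δ·S=259.7288
Node (1,1) S=296.5100: V=(p*·0.0000+(1−p*)·27.7606)/1.18=13.2601; Δ=(0.0000−27.7606)/(441.7999−278.7194)=-0.1702; B=V−Δ·S=63.7339
Node (0,0) S=199.0000: V=(p*·13.2601+(1−p*)·72.6688)/1.18=39.6144; Δ=(13.2601−72.6688)/(296.5100−187.0600)=-0.5428; B=V−Δ·S=147.6303
Self-financing check: at every node Δ·S+B equals the discounted successor values.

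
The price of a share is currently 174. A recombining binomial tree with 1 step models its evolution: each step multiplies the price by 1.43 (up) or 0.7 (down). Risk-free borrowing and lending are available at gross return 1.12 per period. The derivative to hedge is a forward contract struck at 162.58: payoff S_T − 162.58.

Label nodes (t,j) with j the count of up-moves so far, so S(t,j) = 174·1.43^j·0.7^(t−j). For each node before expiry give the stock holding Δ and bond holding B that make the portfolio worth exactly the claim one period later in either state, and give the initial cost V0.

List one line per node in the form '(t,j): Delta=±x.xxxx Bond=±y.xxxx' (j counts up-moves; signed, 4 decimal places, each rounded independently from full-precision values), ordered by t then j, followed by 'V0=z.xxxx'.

(0,0): Delta=1.0000 Bond=-145.1607
V0=28.8393

Since d<R<u, set p* = (R−d)/(u−d) = 0.5753; price each node as the discounted p*-expectation of its children.
Payoff layer (t=1): V(1,0)=-40.7800, V(1,1)=86.2400
(0,0): S=174.0000. Δ = (V_up−V_dn)/(S_up−S_dn) = (86.2400−-40.7800)/(248.8200−121.8000) = 1.0000. V = [p*·86.2400 + (1−p*)·-40.7800]/1.12 = 28.8393. B = V − Δ·S = -145.1607.
Root portfolio cost Δ·174+B reproduces V0=28.8393.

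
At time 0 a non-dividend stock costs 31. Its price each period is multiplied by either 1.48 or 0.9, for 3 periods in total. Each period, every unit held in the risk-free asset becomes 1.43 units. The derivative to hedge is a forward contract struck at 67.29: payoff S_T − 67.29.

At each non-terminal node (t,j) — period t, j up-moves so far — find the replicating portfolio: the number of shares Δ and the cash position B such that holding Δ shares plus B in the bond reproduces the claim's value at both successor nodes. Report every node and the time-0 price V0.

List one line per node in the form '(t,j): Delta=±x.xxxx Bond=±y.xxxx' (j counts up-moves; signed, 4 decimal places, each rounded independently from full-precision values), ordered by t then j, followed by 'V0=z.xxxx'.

(0,0): Delta=1.0000 Bond=-23.0114
(1,0): Delta=1.0000 Bond=-32.9063
(1,1): Delta=1.0000 Bond=-32.9063
(2,0): Delta=1.0000 Bond=-47.0559
(2,1): Delta=1.0000 Bond=-47.0559
(2,2): Delta=1.0000 Bond=-47.0559
V0=7.9886

No-arbitrage ⇒ martingale measure with p* = (R−d)/(u−d) = 0.9138.
Terminal values V(3,·): V(3,0)=-44.6910, V(3,1)=-30.1272, V(3,2)=-6.1778, V(3,3)=33.2056
Node (2,0) S=25.1100: V=(p*·-30.1272+(1−p*)·-44.6910)/1.43=-21.9459; Δ=(-30.1272−-44.6910)/(37.1628−22.5990)=1.0000; B=V−Δ·S=-47.0559
Node (2,1) S=41.2920: V=(p*·-6.1778+(1−p*)·-30.1272)/1.43=-5.7639; Δ=(-6.1778−-30.1272)/(61.1122−37.1628)=1.0000; B=V−Δ·S=-47.0559
Node (2,2) S=67.9024: V=(p*·33.2056+(1−p*)·-6.1778)/1.43=20.8465; Δ=(33.2056−-6.1778)/(100.4956−61.1122)=1.0000; B=V−Δ·S=-47.0559
Node (1,0) S=27.9000: V=(p*·-5.7639+(1−p*)·-21.9459)/1.43=-5.0063; Δ=(-5.7639−-21.9459)/(41.2920−25.1100)=1.0000; B=V−Δ·S=-32.9063
Node (1,1) S=45.8800: V=(p*·20.8465+(1−p*)·-5.7639)/1.43=12.9737; Δ=(20.8465−-5.7639)/(67.9024−41.2920)=1.0000; B=V−Δ·S=-32.9063
Node (0,0) S=31.0000: V=(p*·12.9737+(1−p*)·-5.0063)/1.43=7.9886; Δ=(12.9737−-5.0063)/(45.8800−27.9000)=1.0000; B=V−Δ·S=-23.0114
Root portfolio cost Δ·31+B reproduces V0=7.9886.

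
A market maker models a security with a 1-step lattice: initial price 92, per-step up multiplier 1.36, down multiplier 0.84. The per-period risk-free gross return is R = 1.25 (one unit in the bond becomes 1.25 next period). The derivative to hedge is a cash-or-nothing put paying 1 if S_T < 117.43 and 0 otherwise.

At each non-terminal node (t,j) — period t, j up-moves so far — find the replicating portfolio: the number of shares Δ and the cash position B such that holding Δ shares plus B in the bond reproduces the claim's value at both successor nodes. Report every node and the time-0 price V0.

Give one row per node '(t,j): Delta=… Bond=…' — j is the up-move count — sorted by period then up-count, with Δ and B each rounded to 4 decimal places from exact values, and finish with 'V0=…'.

Since d<R<u, set p* = (R−d)/(u−d) = 0.7885; price each node as the discounted p*-expectation of its children.
Terminal values V(1,·): V(1,0)=1.0000, V(1,1)=0.0000
  t=0,j=0: stock 92.0000 → up 125.1200 (V=0.0000), down 77.2800 (V=1.0000). Price 0.1692; hedge Δ=-0.0209, bond B=2.0923.
Self-financing check: at every node Δ·S+B equals the discounted successor values.

(0,0): Delta=-0.0209 Bond=2.0923
V0=0.1692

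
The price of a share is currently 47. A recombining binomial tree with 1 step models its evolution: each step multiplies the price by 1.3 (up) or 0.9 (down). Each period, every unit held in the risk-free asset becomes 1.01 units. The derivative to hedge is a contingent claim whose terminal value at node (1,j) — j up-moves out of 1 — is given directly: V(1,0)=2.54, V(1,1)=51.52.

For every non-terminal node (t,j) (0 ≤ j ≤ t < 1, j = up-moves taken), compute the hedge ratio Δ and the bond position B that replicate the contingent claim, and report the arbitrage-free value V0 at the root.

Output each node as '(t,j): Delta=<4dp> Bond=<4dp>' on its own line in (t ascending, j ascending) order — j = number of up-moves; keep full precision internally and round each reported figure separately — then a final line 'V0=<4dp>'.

Risk-neutral probability p* = (R−d)/(u−d) = (1.01−0.9)/(1.3−0.9) = 0.2750.
Terminal payoffs: V(1,0)=2.5400, V(1,1)=51.5200
  t=0,j=0: stock 47.0000 → up 61.1000 (V=51.5200), down 42.3000 (V=2.5400). Price 15.8510; hedge Δ=2.6053, bond B=-106.5990.
The time-0 hedge costs 15.8510, which is the no-arbitrage price.

(0,0): Delta=2.6053 Bond=-106.5990
V0=15.8510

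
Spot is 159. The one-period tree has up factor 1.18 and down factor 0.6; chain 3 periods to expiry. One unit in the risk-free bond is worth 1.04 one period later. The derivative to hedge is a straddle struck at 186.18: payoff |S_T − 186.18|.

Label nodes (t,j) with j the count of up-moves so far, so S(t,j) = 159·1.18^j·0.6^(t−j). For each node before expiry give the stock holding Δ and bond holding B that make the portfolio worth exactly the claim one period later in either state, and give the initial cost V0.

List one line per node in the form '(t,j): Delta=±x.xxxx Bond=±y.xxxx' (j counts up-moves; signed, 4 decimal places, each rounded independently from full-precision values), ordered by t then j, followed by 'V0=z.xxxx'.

(0,0): Delta=-0.1338 Bond=86.0580
(1,0): Delta=-1.0000 Bond=172.1339
(1,1): Delta=0.0063 Bond=63.2078
(2,0): Delta=-1.0000 Bond=179.0192
(2,1): Delta=-1.0000 Bond=179.0192
(2,2): Delta=0.1691 Bond=29.6915
V0=64.7806

Under the risk-neutral measure, an up-move has probability p* = (R−d)/(u−d) = 0.7586 and values discount at R = 1.04.
Payoff layer (t=3): V(3,0)=151.8360, V(3,1)=118.6368, V(3,2)=53.3450, V(3,3)=75.0621
  t=2,j=0: stock 57.2400 → up 67.5432 (V=118.6368), down 34.3440 (V=151.8360). Price 121.7792; hedge Δ=-1.0000, bond B=179.0192.
  t=2,j=1: stock 112.5720 → up 132.8350 (V=53.3450), down 67.5432 (V=118.6368). Price 66.4472; hedge Δ=-1.0000, bond B=179.0192.
  t=2,j=2: stock 221.3916 → up 261.2421 (V=75.0621), down 132.8350 (V=53.3450). Price 67.1347; hedge Δ=0.1691, bond B=29.6915.
  t=1,j=0: stock 95.4000 → up 112.5720 (V=66.4472), down 57.2400 (V=121.7792). Price 76.7339; hedge Δ=-1.0000, bond B=172.1339.
  t=1,j=1: stock 187.6200 → up 221.3916 (V=67.1347), down 112.5720 (V=66.4472). Price 64.3930; hedge Δ=0.0063, bond B=63.2078.
  t=0,j=0: stock 159.0000 → up 187.6200 (V=64.3930), down 95.4000 (V=76.7339). Price 64.7806; hedge Δ=-0.1338, bond B=86.0580.
Check: Δ(0,0)·S0 + B(0,0) = 64.7806 = V0.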